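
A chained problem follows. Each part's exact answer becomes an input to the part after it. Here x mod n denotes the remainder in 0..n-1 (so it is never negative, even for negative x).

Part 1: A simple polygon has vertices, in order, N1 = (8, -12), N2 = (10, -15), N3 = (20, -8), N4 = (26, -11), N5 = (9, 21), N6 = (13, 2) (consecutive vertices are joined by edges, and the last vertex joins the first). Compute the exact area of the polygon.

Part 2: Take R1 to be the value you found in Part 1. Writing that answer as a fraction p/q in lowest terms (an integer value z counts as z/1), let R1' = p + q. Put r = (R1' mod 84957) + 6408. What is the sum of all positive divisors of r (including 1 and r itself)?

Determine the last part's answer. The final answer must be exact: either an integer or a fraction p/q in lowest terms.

Part 1: cross terms: (8*-15 - 10*-12)=0, (10*-8 - 20*-15)=220, (20*-11 - 26*-8)=-12, (26*21 - 9*-11)=645, (9*2 - 13*21)=-255, (13*-12 - 8*2)=-172; twice the area = |426| = 426; area = 213; answer 213
Part 2: R1 = 213; threaded value p + q = 214; r = 6622; 6622 = 2 * 7 * 11 * 43; sigma = (1 + 2) * (1 + 7) * (1 + 11) * (1 + 43) = 3 * 8 * 12 * 44 = 12672; answer 12672

12672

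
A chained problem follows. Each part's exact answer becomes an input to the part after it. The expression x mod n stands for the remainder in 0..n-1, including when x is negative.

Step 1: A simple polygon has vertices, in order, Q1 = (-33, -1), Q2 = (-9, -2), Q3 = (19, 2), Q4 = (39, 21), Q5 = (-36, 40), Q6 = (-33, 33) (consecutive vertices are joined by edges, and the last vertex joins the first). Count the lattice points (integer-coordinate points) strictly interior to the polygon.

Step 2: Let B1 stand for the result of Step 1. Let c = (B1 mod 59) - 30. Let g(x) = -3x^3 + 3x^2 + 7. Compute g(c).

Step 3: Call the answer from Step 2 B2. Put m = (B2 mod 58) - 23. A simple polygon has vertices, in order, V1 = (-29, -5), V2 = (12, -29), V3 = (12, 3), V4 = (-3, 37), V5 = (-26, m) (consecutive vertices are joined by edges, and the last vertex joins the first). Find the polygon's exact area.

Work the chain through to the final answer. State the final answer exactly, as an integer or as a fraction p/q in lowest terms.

1493

Step 1: cross terms: (-33*-2 - -9*-1)=57, (-9*2 - 19*-2)=20, (19*21 - 39*2)=321, (39*40 - -36*21)=2316, (-36*33 - -33*40)=132, (-33*-1 - -33*33)=1122; twice the area = |3968| = 3968; area = 1984; boundary points = 1 + 4 + 1 + 1 + 1 + 34 = 42; strictly interior points = area - boundary/2 + 1 = 1964; answer 1964
Step 2: B1 = 1964; c = -13; -3*(-13)^3 + 3*(-13)^2 + 7 = (6591) + (507) + (7) = 7105; answer 7105
Step 3: B2 = 7105; m = 6; cross terms: (-29*-29 - 12*-5)=901, (12*3 - 12*-29)=384, (12*37 - -3*3)=453, (-3*6 - -26*37)=944, (-26*-5 - -29*6)=304; twice the area = |2986| = 2986; area = 1493; answer 1493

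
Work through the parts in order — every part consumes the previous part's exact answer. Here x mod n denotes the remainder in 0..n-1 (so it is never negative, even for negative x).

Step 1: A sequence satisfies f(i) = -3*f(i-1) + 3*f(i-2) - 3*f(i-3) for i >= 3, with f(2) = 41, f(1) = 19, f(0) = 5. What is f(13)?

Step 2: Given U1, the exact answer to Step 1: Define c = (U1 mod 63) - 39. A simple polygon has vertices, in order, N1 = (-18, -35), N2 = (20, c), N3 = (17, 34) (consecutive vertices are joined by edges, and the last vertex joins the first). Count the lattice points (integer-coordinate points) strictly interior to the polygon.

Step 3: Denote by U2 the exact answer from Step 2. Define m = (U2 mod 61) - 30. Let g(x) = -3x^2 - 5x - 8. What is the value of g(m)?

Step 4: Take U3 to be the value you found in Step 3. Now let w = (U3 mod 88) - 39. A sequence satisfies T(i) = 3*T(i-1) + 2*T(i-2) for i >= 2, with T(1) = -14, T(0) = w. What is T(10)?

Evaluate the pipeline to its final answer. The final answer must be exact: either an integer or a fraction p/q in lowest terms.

Step 1: f(3) = -3*(41) + 3*(19) - 3*(5) = -81; iterating: f(3)=-81, f(4)=309, f(5)=-1293, f(6)=5049, f(7)=-19953, f(8)=78885, f(9)=-311661, f(10)=1231497, f(11)=-4866129, f(12)=19227861, f(13)=-75976461; answer -75976461
Step 2: U1 = -75976461; c = -12; cross terms: (-18*-12 - 20*-35)=916, (20*34 - 17*-12)=884, (17*-35 - -18*34)=17; twice the area = |1817| = 1817; area = 1817/2; boundary points = 1 + 1 + 1 = 3; strictly interior points = area - boundary/2 + 1 = 908; answer 908
Step 3: U2 = 908; m = 24; -3*(24)^2 - 5*(24)^1 - 8 = (-1728) + (-120) + (-8) = -1856; answer -1856
Step 4: U3 = -1856; w = 41; T(2) = 3*(-14) + 2*(41) = 40; iterating: T(2)=40, T(3)=92, T(4)=356, T(5)=1252, T(6)=4468, T(7)=15908, T(8)=56660, T(9)=201796, T(10)=718708; answer 718708

718708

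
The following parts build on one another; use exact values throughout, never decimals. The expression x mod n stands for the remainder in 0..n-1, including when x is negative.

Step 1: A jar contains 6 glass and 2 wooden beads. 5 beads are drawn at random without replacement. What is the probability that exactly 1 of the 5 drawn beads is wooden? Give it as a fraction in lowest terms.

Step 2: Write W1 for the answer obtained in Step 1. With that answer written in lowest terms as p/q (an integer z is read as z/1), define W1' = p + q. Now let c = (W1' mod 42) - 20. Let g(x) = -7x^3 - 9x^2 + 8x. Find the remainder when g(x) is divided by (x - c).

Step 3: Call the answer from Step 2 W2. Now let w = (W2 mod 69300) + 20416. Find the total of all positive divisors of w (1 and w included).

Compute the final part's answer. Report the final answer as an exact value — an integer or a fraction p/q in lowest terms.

Step 1: total draws C(8,5) = 56; favorable C(2,1)*C(6,4) = 30; P = 15/28; answer 15/28
Step 2: W1 = 15/28; threaded value p + q = 43; c = -19; remainder = value at the root: -7*(-19)^3 - 9*(-19)^2 + 8*(-19)^1 = (48013) + (-3249) + (-152) = 44612; answer 44612
Step 3: W2 = 44612; w = 65028; 65028 = 2^2 * 3 * 5419; sigma = (1 + 2 + 4) * (1 + 3) * (1 + 5419) = 7 * 4 * 5420 = 151760; answer 151760

151760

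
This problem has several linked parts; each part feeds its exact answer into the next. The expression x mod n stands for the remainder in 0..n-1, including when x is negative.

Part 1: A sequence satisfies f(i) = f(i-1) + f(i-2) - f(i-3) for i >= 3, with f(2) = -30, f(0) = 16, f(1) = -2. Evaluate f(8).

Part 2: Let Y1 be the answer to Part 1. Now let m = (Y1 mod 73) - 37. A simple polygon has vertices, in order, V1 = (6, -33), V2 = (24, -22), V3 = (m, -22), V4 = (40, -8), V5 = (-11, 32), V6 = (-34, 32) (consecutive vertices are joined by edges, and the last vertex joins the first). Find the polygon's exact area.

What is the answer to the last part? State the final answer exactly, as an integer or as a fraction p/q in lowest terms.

Part 1: f(3) = 1*(-30) + 1*(-2) - 1*(16) = -48; iterating: f(3)=-48, f(4)=-76, f(5)=-94, f(6)=-122, f(7)=-140, f(8)=-168; answer -168
Part 2: Y1 = -168; m = 14; cross terms: (6*-22 - 24*-33)=660, (24*-22 - 14*-22)=-220, (14*-8 - 40*-22)=768, (40*32 - -11*-8)=1192, (-11*32 - -34*32)=736, (-34*-33 - 6*32)=930; twice the area = |4066| = 4066; area = 2033; answer 2033

2033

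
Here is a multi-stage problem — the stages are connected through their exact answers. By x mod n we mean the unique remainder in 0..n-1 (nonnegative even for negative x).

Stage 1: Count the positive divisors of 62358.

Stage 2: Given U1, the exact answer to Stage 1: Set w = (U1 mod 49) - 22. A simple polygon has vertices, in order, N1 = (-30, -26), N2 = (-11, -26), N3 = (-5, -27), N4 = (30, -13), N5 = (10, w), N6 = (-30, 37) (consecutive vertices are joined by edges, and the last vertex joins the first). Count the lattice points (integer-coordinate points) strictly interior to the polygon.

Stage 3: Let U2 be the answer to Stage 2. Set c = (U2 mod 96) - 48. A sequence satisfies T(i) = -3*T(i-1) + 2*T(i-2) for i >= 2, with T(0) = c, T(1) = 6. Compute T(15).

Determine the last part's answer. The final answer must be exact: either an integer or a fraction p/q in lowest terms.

Stage 1: 62358 = 2 * 3 * 19 * 547; number of divisors = (1+1) * (1+1) * (1+1) * (1+1) = 16; answer 16
Stage 2: U1 = 16; w = -6; cross terms: (-30*-26 - -11*-26)=494, (-11*-27 - -5*-26)=167, (-5*-13 - 30*-27)=875, (30*-6 - 10*-13)=-50, (10*37 - -30*-6)=190, (-30*-26 - -30*37)=1890; twice the area = |3566| = 3566; area = 1783; boundary points = 19 + 1 + 7 + 1 + 1 + 63 = 92; strictly interior points = area - boundary/2 + 1 = 1738; answer 1738
Stage 3: U2 = 1738; c = -38; T(2) = -3*(6) + 2*(-38) = -94; iterating: T(2)=-94, T(3)=294, T(4)=-1070, T(5)=3798, T(6)=-13534, T(7)=48198, T(8)=-171662, T(9)=611382, T(10)=-2177470, T(11)=7755174, T(12)=-27620462, T(13)=98371734, T(14)=-350356126, T(15)=1247811846; answer 1247811846

1247811846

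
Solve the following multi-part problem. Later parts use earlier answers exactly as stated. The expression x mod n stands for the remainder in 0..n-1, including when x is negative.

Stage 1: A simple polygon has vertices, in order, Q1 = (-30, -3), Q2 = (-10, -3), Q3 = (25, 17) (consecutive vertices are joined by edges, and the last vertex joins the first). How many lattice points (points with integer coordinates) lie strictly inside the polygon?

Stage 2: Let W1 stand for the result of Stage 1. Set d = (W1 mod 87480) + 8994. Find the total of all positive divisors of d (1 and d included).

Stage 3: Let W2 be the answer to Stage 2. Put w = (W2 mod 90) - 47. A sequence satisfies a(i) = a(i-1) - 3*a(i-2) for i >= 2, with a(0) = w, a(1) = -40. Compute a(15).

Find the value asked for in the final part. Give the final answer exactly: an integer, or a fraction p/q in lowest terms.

-180859

Stage 1: cross terms: (-30*-3 - -10*-3)=60, (-10*17 - 25*-3)=-95, (25*-3 - -30*17)=435; twice the area = |400| = 400; area = 200; boundary points = 20 + 5 + 5 = 30; strictly interior points = area - boundary/2 + 1 = 186; answer 186
Stage 2: W1 = 186; d = 9180; 9180 = 2^2 * 3^3 * 5 * 17; sigma = (1 + 2 + 4) * (1 + 3 + 9 + 27) * (1 + 5) * (1 + 17) = 7 * 40 * 6 * 18 = 30240; answer 30240
Stage 3: W2 = 30240; w = -47; a(2) = 1*(-40) - 3*(-47) = 101; iterating: a(2)=101, a(3)=221, a(4)=-82, a(5)=-745, a(6)=-499, a(7)=1736, a(8)=3233, a(9)=-1975, a(10)=-11674, a(11)=-5749, a(12)=29273, a(13)=46520, a(14)=-41299, a(15)=-180859; answer -180859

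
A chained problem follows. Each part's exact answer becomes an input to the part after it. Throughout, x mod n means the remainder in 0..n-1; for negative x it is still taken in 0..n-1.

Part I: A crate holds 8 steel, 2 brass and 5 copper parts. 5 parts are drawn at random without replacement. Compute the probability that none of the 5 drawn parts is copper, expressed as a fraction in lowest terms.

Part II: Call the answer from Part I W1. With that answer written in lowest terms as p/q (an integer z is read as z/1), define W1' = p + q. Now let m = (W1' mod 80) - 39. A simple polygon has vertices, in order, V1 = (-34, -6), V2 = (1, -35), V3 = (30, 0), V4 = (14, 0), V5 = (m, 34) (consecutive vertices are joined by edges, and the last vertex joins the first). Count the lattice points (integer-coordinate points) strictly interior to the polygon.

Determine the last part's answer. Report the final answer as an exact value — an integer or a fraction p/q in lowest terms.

1817

Part I: total draws C(15,5) = 3003; favorable C(10,5) = 252; P = 12/143; answer 12/143
Part II: W1 = 12/143; threaded value p + q = 155; m = 36; cross terms: (-34*-35 - 1*-6)=1196, (1*0 - 30*-35)=1050, (30*0 - 14*0)=0, (14*34 - 36*0)=476, (36*-6 - -34*34)=940; twice the area = |3662| = 3662; area = 1831; boundary points = 1 + 1 + 16 + 2 + 10 = 30; strictly interior points = area - boundary/2 + 1 = 1817; answer 1817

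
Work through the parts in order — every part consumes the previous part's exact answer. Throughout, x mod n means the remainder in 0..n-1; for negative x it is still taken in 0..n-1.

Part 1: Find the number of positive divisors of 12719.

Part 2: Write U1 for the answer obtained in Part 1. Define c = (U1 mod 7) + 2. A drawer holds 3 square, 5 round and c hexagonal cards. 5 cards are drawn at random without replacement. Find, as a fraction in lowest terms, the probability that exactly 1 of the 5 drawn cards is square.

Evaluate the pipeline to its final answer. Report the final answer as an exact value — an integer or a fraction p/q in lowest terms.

Part 1: 12719 = 7 * 23 * 79; number of divisors = (1+1) * (1+1) * (1+1) = 8; answer 8
Part 2: U1 = 8; c = 3; total draws C(11,5) = 462; favorable C(3,1)*C(8,4) = 210; P = 5/11; answer 5/11

5/11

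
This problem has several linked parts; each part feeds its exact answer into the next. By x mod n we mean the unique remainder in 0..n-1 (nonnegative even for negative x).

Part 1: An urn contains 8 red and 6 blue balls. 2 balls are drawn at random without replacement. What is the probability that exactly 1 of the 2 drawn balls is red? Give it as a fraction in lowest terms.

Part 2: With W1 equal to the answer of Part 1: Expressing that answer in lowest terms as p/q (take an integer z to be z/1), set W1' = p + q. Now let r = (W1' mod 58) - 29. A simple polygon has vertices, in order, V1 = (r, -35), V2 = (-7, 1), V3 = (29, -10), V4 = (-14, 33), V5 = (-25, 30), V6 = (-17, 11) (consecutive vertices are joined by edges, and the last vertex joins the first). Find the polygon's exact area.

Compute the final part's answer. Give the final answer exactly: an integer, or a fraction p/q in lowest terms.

954

Part 1: total draws C(14,2) = 91; favorable C(8,1)*C(6,1) = 48; P = 48/91; answer 48/91
Part 2: W1 = 48/91; threaded value p + q = 139; r = -6; cross terms: (-6*1 - -7*-35)=-251, (-7*-10 - 29*1)=41, (29*33 - -14*-10)=817, (-14*30 - -25*33)=405, (-25*11 - -17*30)=235, (-17*-35 - -6*11)=661; twice the area = |1908| = 1908; area = 954; answer 954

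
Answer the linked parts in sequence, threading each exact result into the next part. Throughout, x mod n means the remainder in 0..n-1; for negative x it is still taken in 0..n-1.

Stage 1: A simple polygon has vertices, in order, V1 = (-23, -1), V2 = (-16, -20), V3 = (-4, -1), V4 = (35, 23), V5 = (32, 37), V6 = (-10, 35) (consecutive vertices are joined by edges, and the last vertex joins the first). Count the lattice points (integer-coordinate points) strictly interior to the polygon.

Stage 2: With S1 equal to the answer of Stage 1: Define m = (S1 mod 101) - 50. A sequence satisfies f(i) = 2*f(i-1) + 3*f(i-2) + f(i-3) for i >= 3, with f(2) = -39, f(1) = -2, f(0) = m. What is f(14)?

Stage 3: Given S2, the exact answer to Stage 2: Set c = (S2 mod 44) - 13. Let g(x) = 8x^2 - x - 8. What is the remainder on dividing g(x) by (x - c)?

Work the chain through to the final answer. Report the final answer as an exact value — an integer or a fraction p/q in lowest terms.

496

Stage 1: cross terms: (-23*-20 - -16*-1)=444, (-16*-1 - -4*-20)=-64, (-4*23 - 35*-1)=-57, (35*37 - 32*23)=559, (32*35 - -10*37)=1490, (-10*-1 - -23*35)=815; twice the area = |3187| = 3187; area = 3187/2; boundary points = 1 + 1 + 3 + 1 + 2 + 1 = 9; strictly interior points = area - boundary/2 + 1 = 1590; answer 1590
Stage 2: S1 = 1590; m = 25; f(3) = 2*(-39) + 3*(-2) + 1*(25) = -59; iterating: f(3)=-59, f(4)=-237, f(5)=-690, f(6)=-2150, f(7)=-6607, f(8)=-20354, f(9)=-62679, f(10)=-193027, f(11)=-594445, f(12)=-1830650, f(13)=-5637662, f(14)=-17361719; answer -17361719
Stage 3: S2 = -17361719; c = 8; remainder = value at the root: 8*(8)^2 - 1*(8)^1 - 8 = (512) + (-8) + (-8) = 496; answer 496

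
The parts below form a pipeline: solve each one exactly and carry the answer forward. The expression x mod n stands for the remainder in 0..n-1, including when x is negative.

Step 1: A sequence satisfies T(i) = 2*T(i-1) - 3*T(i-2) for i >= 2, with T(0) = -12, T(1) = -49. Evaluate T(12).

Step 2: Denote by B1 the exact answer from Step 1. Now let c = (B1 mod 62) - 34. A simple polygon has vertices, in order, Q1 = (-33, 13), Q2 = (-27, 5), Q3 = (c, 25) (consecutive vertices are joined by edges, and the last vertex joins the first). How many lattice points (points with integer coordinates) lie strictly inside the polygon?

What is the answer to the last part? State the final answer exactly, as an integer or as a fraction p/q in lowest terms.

236

Step 1: T(2) = 2*(-49) - 3*(-12) = -62; iterating: T(2)=-62, T(3)=23, T(4)=232, T(5)=395, T(6)=94, T(7)=-997, T(8)=-2276, T(9)=-1561, T(10)=3706, T(11)=12095, T(12)=13072; answer 13072
Step 2: B1 = 13072; c = 18; cross terms: (-33*5 - -27*13)=186, (-27*25 - 18*5)=-765, (18*13 - -33*25)=1059; twice the area = |480| = 480; area = 240; boundary points = 2 + 5 + 3 = 10; strictly interior points = area - boundary/2 + 1 = 236; answer 236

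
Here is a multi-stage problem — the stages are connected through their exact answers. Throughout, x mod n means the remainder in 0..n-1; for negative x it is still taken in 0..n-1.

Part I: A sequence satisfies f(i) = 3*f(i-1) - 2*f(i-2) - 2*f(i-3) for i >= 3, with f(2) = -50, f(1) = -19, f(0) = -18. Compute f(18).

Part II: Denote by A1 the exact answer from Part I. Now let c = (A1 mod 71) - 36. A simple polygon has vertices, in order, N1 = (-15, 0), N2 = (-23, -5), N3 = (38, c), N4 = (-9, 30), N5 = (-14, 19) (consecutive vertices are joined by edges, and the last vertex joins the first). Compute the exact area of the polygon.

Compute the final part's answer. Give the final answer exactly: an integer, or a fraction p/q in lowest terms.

Part I: f(3) = 3*(-50) - 2*(-19) - 2*(-18) = -76; iterating: f(3)=-76, f(4)=-90, f(5)=-18, f(6)=278, f(7)=1050, f(8)=2630, f(9)=5234, f(10)=8342, f(11)=9298, f(12)=742, f(13)=-33054, f(14)=-119242, f(15)=-293102, f(16)=-574714, f(17)=-899454, f(18)=-962730; answer -962730
Part II: A1 = -962730; c = -6; cross terms: (-15*-5 - -23*0)=75, (-23*-6 - 38*-5)=328, (38*30 - -9*-6)=1086, (-9*19 - -14*30)=249, (-14*0 - -15*19)=285; twice the area = |2023| = 2023; area = 2023/2; answer 2023/2

2023/2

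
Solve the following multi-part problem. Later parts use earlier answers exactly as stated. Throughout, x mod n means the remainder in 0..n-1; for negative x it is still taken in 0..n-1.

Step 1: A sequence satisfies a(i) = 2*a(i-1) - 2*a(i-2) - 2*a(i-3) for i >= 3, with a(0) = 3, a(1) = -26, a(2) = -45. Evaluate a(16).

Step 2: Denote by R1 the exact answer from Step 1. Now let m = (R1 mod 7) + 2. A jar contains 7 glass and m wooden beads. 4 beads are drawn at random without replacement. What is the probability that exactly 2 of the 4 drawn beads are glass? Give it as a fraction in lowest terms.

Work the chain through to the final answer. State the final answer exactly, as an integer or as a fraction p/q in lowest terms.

Step 1: a(3) = 2*(-45) - 2*(-26) - 2*(3) = -44; iterating: a(3)=-44, a(4)=54, a(5)=286, a(6)=552, a(7)=424, a(8)=-828, a(9)=-3608, a(10)=-6408, a(11)=-3944, a(12)=12144, a(13)=44992, a(14)=73584, a(15)=32896, a(16)=-171360; answer -171360
Step 2: R1 = -171360; m = 2; total draws C(9,4) = 126; favorable C(7,2)*C(2,2) = 21; P = 1/6; answer 1/6

1/6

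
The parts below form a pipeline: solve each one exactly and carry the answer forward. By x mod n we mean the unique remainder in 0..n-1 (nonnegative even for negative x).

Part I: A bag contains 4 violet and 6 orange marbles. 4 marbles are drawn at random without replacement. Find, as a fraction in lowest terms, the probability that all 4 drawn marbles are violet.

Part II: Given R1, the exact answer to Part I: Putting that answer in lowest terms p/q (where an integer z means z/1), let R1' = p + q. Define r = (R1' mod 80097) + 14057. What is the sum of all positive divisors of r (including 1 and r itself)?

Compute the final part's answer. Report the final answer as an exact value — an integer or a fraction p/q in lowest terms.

35280

Part I: total draws C(10,4) = 210; favorable C(4,4) = 1; P = 1/210; answer 1/210
Part II: R1 = 1/210; threaded value p + q = 211; r = 14268; 14268 = 2^2 * 3 * 29 * 41; sigma = (1 + 2 + 4) * (1 + 3) * (1 + 29) * (1 + 41) = 7 * 4 * 30 * 42 = 35280; answer 35280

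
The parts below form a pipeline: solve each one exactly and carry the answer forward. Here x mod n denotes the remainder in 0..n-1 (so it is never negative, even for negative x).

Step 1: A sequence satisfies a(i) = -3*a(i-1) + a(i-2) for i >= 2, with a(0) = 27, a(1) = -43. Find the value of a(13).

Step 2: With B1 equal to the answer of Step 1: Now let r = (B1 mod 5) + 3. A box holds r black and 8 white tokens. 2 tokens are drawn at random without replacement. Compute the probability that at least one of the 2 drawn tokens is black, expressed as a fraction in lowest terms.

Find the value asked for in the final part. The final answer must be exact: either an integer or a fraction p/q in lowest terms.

Step 1: a(2) = -3*(-43) + 1*(27) = 156; iterating: a(2)=156, a(3)=-511, a(4)=1689, a(5)=-5578, a(6)=18423, a(7)=-60847, a(8)=200964, a(9)=-663739, a(10)=2192181, a(11)=-7240282, a(12)=23913027, a(13)=-78979363; answer -78979363
Step 2: B1 = -78979363; r = 5; total draws C(13,2) = 78; complement C(8,2) = 28; favorable 78 - 28 = 50; P = 25/39; answer 25/39

25/39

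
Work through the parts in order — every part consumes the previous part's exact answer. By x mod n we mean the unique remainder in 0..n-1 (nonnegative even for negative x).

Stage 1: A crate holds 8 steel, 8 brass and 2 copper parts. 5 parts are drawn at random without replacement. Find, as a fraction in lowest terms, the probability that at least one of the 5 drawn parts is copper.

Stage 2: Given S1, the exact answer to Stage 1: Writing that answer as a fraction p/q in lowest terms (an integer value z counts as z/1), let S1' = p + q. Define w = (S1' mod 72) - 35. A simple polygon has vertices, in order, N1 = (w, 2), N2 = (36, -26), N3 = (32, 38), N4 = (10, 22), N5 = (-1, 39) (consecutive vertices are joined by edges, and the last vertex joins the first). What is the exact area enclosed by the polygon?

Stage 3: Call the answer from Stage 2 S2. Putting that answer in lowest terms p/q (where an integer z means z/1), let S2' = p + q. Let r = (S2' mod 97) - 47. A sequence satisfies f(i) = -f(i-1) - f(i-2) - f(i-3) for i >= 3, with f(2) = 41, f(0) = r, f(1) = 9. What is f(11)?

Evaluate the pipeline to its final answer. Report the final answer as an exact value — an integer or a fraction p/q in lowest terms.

Stage 1: total draws C(18,5) = 8568; complement C(16,5) = 4368; favorable 8568 - 4368 = 4200; P = 25/51; answer 25/51
Stage 2: S1 = 25/51; threaded value p + q = 76; w = -31; cross terms: (-31*-26 - 36*2)=734, (36*38 - 32*-26)=2200, (32*22 - 10*38)=324, (10*39 - -1*22)=412, (-1*2 - -31*39)=1207; twice the area = |4877| = 4877; area = 4877/2; answer 4877/2
Stage 3: S2 = 4877/2; threaded value p + q = 4879; r = -18; f(3) = -1*(41) - 1*(9) - 1*(-18) = -32; iterating: f(3)=-32, f(4)=-18, f(5)=9, f(6)=41, f(7)=-32, f(8)=-18, f(9)=9, f(10)=41, f(11)=-32; answer -32

-32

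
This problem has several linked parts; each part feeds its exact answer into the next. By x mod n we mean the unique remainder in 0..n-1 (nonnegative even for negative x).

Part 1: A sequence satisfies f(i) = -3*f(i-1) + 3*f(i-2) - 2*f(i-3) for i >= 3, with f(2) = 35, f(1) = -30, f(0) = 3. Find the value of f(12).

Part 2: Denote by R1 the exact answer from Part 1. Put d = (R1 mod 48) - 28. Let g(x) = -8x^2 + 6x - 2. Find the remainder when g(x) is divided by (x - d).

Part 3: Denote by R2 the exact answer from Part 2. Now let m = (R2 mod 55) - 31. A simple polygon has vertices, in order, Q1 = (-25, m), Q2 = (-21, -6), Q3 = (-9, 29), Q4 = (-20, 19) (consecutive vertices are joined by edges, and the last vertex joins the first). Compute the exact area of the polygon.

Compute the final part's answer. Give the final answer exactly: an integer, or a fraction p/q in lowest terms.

194

Part 1: f(3) = -3*(35) + 3*(-30) - 2*(3) = -201; iterating: f(3)=-201, f(4)=768, f(5)=-2977, f(6)=11637, f(7)=-45378, f(8)=176999, f(9)=-690405, f(10)=2692968, f(11)=-10504117, f(12)=40972065; answer 40972065
Part 2: R1 = 40972065; d = 5; remainder = value at the root: -8*(5)^2 + 6*(5)^1 - 2 = (-200) + (30) + (-2) = -172; answer -172
Part 3: R2 = -172; m = 17; cross terms: (-25*-6 - -21*17)=507, (-21*29 - -9*-6)=-663, (-9*19 - -20*29)=409, (-20*17 - -25*19)=135; twice the area = |388| = 388; area = 194; answer 194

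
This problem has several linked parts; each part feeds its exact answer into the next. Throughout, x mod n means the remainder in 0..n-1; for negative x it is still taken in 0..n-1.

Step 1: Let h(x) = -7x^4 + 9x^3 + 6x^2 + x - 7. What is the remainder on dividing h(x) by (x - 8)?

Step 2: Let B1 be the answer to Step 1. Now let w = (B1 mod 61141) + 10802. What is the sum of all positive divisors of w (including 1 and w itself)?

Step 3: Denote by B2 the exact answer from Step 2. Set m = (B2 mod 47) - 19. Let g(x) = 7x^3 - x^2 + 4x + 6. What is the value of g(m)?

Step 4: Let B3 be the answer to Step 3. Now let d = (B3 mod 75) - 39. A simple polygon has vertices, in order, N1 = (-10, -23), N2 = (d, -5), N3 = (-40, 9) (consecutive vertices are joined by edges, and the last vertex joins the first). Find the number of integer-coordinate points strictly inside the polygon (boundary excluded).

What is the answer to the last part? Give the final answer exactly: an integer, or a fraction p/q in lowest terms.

620

Step 1: remainder = value at the root: -7*(8)^4 + 9*(8)^3 + 6*(8)^2 + 1*(8)^1 - 7 = (-28672) + (4608) + (384) + (8) + (-7) = -23679; answer -23679
Step 2: B1 = -23679; w = 48264; 48264 = 2^3 * 3 * 2011; sigma = (1 + 2 + 4 + 8) * (1 + 3) * (1 + 2011) = 15 * 4 * 2012 = 120720; answer 120720
Step 3: B2 = 120720; m = 5; 7*(5)^3 - 1*(5)^2 + 4*(5)^1 + 6 = (875) + (-25) + (20) + (6) = 876; answer 876
Step 4: B3 = 876; d = 12; cross terms: (-10*-5 - 12*-23)=326, (12*9 - -40*-5)=-92, (-40*-23 - -10*9)=1010; twice the area = |1244| = 1244; area = 622; boundary points = 2 + 2 + 2 = 6; strictly interior points = area - boundary/2 + 1 = 620; answer 620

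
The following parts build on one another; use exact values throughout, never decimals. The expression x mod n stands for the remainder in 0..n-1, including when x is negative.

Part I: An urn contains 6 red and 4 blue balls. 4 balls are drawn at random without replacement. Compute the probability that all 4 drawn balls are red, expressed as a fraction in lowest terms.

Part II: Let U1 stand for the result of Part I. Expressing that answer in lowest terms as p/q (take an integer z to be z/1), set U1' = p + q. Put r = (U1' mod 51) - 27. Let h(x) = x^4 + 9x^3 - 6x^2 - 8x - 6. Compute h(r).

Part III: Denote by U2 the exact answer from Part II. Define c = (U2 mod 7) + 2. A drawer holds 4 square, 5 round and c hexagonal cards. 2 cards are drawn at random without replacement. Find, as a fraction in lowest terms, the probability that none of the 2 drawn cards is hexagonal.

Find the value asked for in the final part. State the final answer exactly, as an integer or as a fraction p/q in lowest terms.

36/55

Part I: total draws C(10,4) = 210; favorable C(6,4) = 15; P = 1/14; answer 1/14
Part II: U1 = 1/14; threaded value p + q = 15; r = -12; 1*(-12)^4 + 9*(-12)^3 - 6*(-12)^2 - 8*(-12)^1 - 6 = (20736) + (-15552) + (-864) + (96) + (-6) = 4410; answer 4410
Part III: U2 = 4410; c = 2; total draws C(11,2) = 55; favorable C(9,2) = 36; P = 36/55; answer 36/55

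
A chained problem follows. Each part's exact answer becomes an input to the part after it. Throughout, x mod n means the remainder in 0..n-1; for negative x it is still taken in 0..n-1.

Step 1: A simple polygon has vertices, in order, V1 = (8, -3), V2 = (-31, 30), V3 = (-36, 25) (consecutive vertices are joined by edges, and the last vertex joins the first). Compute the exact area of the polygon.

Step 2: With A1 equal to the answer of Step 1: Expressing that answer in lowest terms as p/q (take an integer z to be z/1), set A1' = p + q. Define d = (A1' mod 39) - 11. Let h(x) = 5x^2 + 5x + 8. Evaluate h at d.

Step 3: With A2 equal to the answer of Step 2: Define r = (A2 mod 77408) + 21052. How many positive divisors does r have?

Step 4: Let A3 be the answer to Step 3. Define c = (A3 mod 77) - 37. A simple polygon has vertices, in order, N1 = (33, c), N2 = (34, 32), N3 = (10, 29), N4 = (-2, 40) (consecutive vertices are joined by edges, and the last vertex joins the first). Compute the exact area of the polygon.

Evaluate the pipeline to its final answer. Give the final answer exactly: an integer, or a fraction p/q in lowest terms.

Step 1: cross terms: (8*30 - -31*-3)=147, (-31*25 - -36*30)=305, (-36*-3 - 8*25)=-92; twice the area = |360| = 360; area = 180; answer 180
Step 2: A1 = 180; threaded value p + q = 181; d = 14; 5*(14)^2 + 5*(14)^1 + 8 = (980) + (70) + (8) = 1058; answer 1058
Step 3: A2 = 1058; r = 22110; 22110 = 2 * 3 * 5 * 11 * 67; number of divisors = (1+1) * (1+1) * (1+1) * (1+1) * (1+1) = 32; answer 32
Step 4: A3 = 32; c = -5; cross terms: (33*32 - 34*-5)=1226, (34*29 - 10*32)=666, (10*40 - -2*29)=458, (-2*-5 - 33*40)=-1310; twice the area = |1040| = 1040; area = 520; answer 520

520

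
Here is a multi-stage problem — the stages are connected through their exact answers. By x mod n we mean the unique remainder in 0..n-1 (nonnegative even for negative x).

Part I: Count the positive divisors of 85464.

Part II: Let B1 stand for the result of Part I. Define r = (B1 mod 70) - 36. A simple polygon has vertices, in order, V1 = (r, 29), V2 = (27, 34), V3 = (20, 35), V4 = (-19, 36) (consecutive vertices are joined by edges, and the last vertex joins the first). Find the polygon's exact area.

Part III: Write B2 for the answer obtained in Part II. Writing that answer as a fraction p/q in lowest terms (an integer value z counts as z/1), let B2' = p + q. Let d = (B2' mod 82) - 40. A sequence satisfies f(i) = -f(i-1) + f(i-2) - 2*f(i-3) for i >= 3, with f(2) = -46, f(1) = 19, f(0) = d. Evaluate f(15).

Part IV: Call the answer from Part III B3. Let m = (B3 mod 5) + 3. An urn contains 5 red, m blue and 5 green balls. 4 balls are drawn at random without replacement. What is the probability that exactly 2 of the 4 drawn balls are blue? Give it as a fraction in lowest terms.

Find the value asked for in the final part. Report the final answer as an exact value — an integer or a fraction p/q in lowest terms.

Part I: 85464 = 2^3 * 3^2 * 1187; number of divisors = (3+1) * (2+1) * (1+1) = 24; answer 24
Part II: B1 = 24; r = -12; cross terms: (-12*34 - 27*29)=-1191, (27*35 - 20*34)=265, (20*36 - -19*35)=1385, (-19*29 - -12*36)=-119; twice the area = |340| = 340; area = 170; answer 170
Part III: B2 = 170; threaded value p + q = 171; d = -33; f(3) = -1*(-46) + 1*(19) - 2*(-33) = 131; iterating: f(3)=131, f(4)=-215, f(5)=438, f(6)=-915, f(7)=1783, f(8)=-3574, f(9)=7187, f(10)=-14327, f(11)=28662, f(12)=-57363, f(13)=114679, f(14)=-229366, f(15)=458771; answer 458771
Part IV: B3 = 458771; m = 4; total draws C(14,4) = 1001; favorable C(4,2)*C(10,2) = 270; P = 270/1001; answer 270/1001

270/1001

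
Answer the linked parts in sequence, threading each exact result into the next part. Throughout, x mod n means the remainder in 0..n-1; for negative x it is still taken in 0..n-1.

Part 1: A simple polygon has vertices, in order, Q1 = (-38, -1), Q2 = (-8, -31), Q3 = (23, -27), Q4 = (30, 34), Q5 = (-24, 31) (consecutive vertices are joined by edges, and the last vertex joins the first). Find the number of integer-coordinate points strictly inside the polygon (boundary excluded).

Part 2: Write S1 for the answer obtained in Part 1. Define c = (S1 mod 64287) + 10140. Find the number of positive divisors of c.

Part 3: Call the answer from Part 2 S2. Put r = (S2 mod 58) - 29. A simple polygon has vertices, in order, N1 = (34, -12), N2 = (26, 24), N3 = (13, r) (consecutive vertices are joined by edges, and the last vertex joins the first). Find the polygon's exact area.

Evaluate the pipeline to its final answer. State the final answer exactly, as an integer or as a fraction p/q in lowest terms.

Part 1: cross terms: (-38*-31 - -8*-1)=1170, (-8*-27 - 23*-31)=929, (23*34 - 30*-27)=1592, (30*31 - -24*34)=1746, (-24*-1 - -38*31)=1202; twice the area = |6639| = 6639; area = 6639/2; boundary points = 30 + 1 + 1 + 3 + 2 = 37; strictly interior points = area - boundary/2 + 1 = 3302; answer 3302
Part 2: S1 = 3302; c = 13442; 13442 = 2 * 11 * 13 * 47; number of divisors = (1+1) * (1+1) * (1+1) * (1+1) = 16; answer 16
Part 3: S2 = 16; r = -13; cross terms: (34*24 - 26*-12)=1128, (26*-13 - 13*24)=-650, (13*-12 - 34*-13)=286; twice the area = |764| = 764; area = 382; answer 382

382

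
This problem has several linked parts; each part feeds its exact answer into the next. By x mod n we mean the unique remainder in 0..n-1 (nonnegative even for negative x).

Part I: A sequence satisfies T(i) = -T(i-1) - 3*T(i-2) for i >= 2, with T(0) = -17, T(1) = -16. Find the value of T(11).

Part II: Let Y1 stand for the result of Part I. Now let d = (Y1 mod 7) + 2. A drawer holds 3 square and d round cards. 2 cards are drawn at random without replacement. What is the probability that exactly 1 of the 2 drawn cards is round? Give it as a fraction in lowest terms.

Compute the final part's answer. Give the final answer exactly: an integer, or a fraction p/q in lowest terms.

Part I: T(2) = -1*(-16) - 3*(-17) = 67; iterating: T(2)=67, T(3)=-19, T(4)=-182, T(5)=239, T(6)=307, T(7)=-1024, T(8)=103, T(9)=2969, T(10)=-3278, T(11)=-5629; answer -5629
Part II: Y1 = -5629; d = 8; total draws C(11,2) = 55; favorable C(8,1)*C(3,1) = 24; P = 24/55; answer 24/55

24/55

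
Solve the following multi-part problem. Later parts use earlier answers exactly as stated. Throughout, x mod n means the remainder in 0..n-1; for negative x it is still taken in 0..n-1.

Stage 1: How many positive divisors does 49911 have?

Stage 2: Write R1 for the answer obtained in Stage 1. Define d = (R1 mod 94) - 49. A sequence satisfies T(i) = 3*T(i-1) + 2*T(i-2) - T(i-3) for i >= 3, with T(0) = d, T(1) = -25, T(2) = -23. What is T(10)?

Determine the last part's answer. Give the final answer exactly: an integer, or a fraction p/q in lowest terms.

Stage 1: 49911 = 3 * 127 * 131; number of divisors = (1+1) * (1+1) * (1+1) = 8; answer 8
Stage 2: R1 = 8; d = -41; T(3) = 3*(-23) + 2*(-25) - 1*(-41) = -78; iterating: T(3)=-78, T(4)=-255, T(5)=-898, T(6)=-3126, T(7)=-10919, T(8)=-38111, T(9)=-133045, T(10)=-464438; answer -464438

-464438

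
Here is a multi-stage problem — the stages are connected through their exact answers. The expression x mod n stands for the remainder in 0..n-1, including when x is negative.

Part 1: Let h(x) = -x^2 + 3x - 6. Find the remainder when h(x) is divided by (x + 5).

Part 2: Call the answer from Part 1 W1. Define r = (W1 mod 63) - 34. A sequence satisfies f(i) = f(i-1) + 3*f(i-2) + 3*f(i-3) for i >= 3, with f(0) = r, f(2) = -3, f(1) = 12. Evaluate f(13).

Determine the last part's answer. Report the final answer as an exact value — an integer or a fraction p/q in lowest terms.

Part 1: remainder = value at the root: -1*(-5)^2 + 3*(-5)^1 - 6 = (-25) + (-15) + (-6) = -46; answer -46
Part 2: W1 = -46; r = -17; f(3) = 1*(-3) + 3*(12) + 3*(-17) = -18; iterating: f(3)=-18, f(4)=9, f(5)=-54, f(6)=-81, f(7)=-216, f(8)=-621, f(9)=-1512, f(10)=-4023, f(11)=-10422, f(12)=-27027, f(13)=-70362; answer -70362

-70362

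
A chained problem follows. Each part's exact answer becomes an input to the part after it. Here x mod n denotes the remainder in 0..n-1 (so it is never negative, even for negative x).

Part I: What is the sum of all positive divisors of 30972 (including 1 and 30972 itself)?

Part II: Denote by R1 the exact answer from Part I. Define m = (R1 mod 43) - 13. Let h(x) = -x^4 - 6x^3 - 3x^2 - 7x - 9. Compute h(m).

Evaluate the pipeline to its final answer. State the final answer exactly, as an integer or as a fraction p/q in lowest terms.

-450

Part I: 30972 = 2^2 * 3 * 29 * 89; sigma = (1 + 2 + 4) * (1 + 3) * (1 + 29) * (1 + 89) = 7 * 4 * 30 * 90 = 75600; answer 75600
Part II: R1 = 75600; m = -7; -1*(-7)^4 - 6*(-7)^3 - 3*(-7)^2 - 7*(-7)^1 - 9 = (-2401) + (2058) + (-147) + (49) + (-9) = -450; answer -450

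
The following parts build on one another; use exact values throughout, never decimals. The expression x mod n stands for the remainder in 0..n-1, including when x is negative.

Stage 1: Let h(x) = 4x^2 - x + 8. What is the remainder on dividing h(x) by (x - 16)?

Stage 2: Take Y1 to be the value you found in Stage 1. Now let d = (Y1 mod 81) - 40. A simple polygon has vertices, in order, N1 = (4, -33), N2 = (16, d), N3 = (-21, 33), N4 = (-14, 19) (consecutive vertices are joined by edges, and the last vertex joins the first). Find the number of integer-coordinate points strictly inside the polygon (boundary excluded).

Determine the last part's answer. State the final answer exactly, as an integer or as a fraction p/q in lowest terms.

Stage 1: remainder = value at the root: 4*(16)^2 - 1*(16)^1 + 8 = (1024) + (-16) + (8) = 1016; answer 1016
Stage 2: Y1 = 1016; d = 4; cross terms: (4*4 - 16*-33)=544, (16*33 - -21*4)=612, (-21*19 - -14*33)=63, (-14*-33 - 4*19)=386; twice the area = |1605| = 1605; area = 1605/2; boundary points = 1 + 1 + 7 + 2 = 11; strictly interior points = area - boundary/2 + 1 = 798; answer 798

798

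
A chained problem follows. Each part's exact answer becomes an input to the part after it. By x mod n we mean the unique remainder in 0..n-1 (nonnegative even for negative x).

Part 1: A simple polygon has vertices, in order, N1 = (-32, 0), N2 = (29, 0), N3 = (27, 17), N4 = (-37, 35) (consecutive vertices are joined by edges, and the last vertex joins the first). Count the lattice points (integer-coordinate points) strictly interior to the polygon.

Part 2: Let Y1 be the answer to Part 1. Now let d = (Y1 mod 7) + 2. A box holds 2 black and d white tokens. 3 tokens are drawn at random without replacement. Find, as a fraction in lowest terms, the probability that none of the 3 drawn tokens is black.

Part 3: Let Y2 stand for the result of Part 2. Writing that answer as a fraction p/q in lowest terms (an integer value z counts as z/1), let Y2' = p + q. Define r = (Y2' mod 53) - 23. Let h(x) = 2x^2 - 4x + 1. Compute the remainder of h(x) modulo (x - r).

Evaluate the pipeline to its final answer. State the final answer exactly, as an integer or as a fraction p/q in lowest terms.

Part 1: cross terms: (-32*0 - 29*0)=0, (29*17 - 27*0)=493, (27*35 - -37*17)=1574, (-37*0 - -32*35)=1120; twice the area = |3187| = 3187; area = 3187/2; boundary points = 61 + 1 + 2 + 5 = 69; strictly interior points = area - boundary/2 + 1 = 1560; answer 1560
Part 2: Y1 = 1560; d = 8; total draws C(10,3) = 120; favorable C(8,3) = 56; P = 7/15; answer 7/15
Part 3: Y2 = 7/15; threaded value p + q = 22; r = -1; remainder = value at the root: 2*(-1)^2 - 4*(-1)^1 + 1 = (2) + (4) + (1) = 7; answer 7

7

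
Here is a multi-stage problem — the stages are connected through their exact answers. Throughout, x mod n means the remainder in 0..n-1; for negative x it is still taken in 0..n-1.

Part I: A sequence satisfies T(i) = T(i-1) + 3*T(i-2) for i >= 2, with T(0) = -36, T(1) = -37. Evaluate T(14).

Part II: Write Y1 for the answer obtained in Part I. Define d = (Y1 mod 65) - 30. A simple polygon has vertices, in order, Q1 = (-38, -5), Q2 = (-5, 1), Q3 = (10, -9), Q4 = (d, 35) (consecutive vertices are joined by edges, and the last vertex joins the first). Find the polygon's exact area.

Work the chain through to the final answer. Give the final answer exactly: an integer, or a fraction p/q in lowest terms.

846

Part I: T(2) = 1*(-37) + 3*(-36) = -145; iterating: T(2)=-145, T(3)=-256, T(4)=-691, T(5)=-1459, T(6)=-3532, T(7)=-7909, T(8)=-18505, T(9)=-42232, T(10)=-97747, T(11)=-224443, T(12)=-517684, T(13)=-1191013, T(14)=-2744065; answer -2744065
Part II: Y1 = -2744065; d = 10; cross terms: (-38*1 - -5*-5)=-63, (-5*-9 - 10*1)=35, (10*35 - 10*-9)=440, (10*-5 - -38*35)=1280; twice the area = |1692| = 1692; area = 846; answer 846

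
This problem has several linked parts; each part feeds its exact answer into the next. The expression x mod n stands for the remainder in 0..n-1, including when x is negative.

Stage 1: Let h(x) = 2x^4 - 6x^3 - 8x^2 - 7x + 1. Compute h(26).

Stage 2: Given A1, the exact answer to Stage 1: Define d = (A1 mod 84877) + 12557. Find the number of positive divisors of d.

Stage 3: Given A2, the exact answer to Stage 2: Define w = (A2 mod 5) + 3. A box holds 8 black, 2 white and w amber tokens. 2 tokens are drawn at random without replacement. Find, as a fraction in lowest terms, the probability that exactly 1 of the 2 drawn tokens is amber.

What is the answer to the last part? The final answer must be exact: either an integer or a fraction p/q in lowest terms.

35/68

Stage 1: 2*(26)^4 - 6*(26)^3 - 8*(26)^2 - 7*(26)^1 + 1 = (913952) + (-105456) + (-5408) + (-182) + (1) = 802907; answer 802907
Stage 2: A1 = 802907; d = 51571; 51571 = 13 * 3967; number of divisors = (1+1) * (1+1) = 4; answer 4
Stage 3: A2 = 4; w = 7; total draws C(17,2) = 136; favorable C(7,1)*C(10,1) = 70; P = 35/68; answer 35/68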